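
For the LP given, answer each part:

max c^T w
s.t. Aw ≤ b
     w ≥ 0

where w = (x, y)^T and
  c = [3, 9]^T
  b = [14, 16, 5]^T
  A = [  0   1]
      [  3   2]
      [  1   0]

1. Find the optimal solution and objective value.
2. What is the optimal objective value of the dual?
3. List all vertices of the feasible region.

1. x = 0, y = 8, z = 72
2. 72 (by strong duality, equal to the primal optimum)
3. (0, 0), (5, 0), (5, 0.5), (0, 8)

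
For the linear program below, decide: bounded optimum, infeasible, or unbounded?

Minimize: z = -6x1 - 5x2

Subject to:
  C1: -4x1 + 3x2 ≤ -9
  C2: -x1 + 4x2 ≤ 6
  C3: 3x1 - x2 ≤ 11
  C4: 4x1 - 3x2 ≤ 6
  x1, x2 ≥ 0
C4 requires 4x1 - 3x2 ≤ 6, while C1 (-4x1 + 3x2 ≤ -9) is equivalent to 4x1 - 3x2 ≥ 9. Together they would need 9 ≤ 4x1 - 3x2 ≤ 6, which is impossible since 9 > 6. No point satisfies all constraints.

The feasible region is empty; the LP is infeasible.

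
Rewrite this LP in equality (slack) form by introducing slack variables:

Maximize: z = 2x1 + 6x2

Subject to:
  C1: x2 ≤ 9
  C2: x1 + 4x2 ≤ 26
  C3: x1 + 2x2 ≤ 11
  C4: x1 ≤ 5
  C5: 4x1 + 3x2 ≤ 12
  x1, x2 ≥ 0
max z = 2x1 + 6x2

s.t.
  x2 + s1 = 9
  x1 + 4x2 + s2 = 26
  x1 + 2x2 + s3 = 11
  x1 + s4 = 5
  4x1 + 3x2 + s5 = 12
  x1, x2, s1, s2, s3, s4, s5 ≥ 0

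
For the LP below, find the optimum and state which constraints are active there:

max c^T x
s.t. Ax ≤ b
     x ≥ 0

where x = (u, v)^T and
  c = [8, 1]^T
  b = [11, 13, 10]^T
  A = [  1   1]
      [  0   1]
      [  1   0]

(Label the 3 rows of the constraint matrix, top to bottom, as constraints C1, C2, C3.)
Optimal: u = 10, v = 1
Binding: C1, C3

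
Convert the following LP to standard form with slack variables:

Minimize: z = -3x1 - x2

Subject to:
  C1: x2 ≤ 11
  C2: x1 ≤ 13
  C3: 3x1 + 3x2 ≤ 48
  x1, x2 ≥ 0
min z = -3x1 - x2

s.t.
  x2 + s1 = 11
  x1 + s2 = 13
  3x1 + 3x2 + s3 = 48
  x1, x2, s1, s2, s3 ≥ 0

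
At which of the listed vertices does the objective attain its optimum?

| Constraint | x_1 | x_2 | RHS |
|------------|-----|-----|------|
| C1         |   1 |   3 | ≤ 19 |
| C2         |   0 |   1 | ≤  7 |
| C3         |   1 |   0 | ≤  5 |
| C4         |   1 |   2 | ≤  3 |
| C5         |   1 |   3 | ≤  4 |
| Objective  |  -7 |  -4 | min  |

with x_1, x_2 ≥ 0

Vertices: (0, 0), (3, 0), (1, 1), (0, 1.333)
Evaluating z = -7x_1 - 4x_2 at each vertex:
  (0, 0): z = 0
  (3, 0): z = -21
  (1, 1): z = -11
  (0, 1.333): z = -5.333

The smallest value is z = -21, attained at (3, 0).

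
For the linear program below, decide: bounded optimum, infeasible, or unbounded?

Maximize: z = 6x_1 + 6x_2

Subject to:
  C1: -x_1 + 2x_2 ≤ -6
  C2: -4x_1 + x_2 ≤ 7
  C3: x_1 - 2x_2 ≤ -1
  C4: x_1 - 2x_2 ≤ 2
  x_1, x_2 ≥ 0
C3 requires x_1 - 2x_2 ≤ -1, while C1 (-x_1 + 2x_2 ≤ -6) is equivalent to x_1 - 2x_2 ≥ 6. Together they would need 6 ≤ x_1 - 2x_2 ≤ -1, which is impossible since 6 > -1. No point satisfies all constraints.

The feasible region is empty; the LP is infeasible.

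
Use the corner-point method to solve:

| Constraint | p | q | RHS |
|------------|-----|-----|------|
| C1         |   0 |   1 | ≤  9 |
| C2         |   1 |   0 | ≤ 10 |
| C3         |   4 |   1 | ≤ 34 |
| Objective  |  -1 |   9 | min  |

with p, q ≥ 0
p = 8.5, q = 0, z = -8.5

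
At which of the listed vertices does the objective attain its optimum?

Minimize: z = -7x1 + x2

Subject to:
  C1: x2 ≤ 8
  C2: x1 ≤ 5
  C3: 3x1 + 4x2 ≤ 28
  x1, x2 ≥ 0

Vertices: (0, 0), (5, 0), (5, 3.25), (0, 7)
Evaluating z = -7x1 + x2 at each vertex:
  (0, 0): z = 0
  (5, 0): z = -35
  (5, 3.25): z = -31.75
  (0, 7): z = 7

The smallest value is z = -35, attained at (5, 0).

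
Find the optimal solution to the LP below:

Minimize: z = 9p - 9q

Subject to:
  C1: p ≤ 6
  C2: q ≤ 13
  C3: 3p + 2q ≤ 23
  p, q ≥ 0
Each vertex is the intersection of two constraint boundaries that also satisfies all remaining constraints:
  p = 0 and q = 0 → (0, 0)
  p = 6 and q = 0 → (6, 0)
  p = 6 and 3p + 2q = 23 → (6, 2.5)
  3p + 2q = 23 and p = 0 → (0, 11.5)

Evaluating z = 9p - 9q at each vertex:
  (0, 0): z = 0
  (6, 0): z = 54
  (6, 2.5): z = 31.5
  (0, 11.5): z = -103.5

The minimum is at (0, 11.5) with z = -103.5.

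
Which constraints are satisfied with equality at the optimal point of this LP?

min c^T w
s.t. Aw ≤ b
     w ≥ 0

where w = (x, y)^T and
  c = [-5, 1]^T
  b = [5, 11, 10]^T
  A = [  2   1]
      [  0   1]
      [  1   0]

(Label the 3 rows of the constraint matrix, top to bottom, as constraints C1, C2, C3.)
Optimal: x = 2.5, y = 0
Slack at optimum:
  C1: slack = 0 (binding)
  C2: slack = 11
  C3: slack = 7.5
  x ≥ 0: x = 2.5
  y ≥ 0: y = 0 (binding)
Binding constraints: C1, y ≥ 0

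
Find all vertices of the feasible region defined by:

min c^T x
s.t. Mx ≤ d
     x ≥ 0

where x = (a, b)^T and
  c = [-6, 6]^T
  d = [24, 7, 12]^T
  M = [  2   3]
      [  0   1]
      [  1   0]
Each vertex is the intersection of two constraint boundaries that also satisfies all remaining constraints:
  a = 0 and b = 0 → (0, 0)
  2a + 3b = 24 and a = 12 → (12, 0)
  2a + 3b = 24 and b = 7 → (1.5, 7)
  b = 7 and a = 0 → (0, 7)

Vertices: (0, 0), (12, 0), (1.5, 7), (0, 7)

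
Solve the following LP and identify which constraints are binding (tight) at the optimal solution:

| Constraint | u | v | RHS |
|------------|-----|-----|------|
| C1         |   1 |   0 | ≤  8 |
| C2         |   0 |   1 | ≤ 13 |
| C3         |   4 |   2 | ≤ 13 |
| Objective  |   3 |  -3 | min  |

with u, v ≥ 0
Optimal: u = 0, v = 6.5
Binding: C3, u ≥ 0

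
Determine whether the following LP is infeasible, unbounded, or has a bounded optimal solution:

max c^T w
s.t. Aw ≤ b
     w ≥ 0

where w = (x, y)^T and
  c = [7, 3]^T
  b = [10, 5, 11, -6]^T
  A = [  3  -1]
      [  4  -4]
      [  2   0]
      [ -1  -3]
Feasible point: (0, 2) satisfies every constraint, so the LP is feasible.
Direction d = (0, 1): for each constraint row a, a·d ≤ 0 —
  (3)(0) + (-1)(1) = -1 ≤ 0
  (4)(0) + (-4)(1) = -4 ≤ 0
  (2)(0) + (0)(1) = 0 ≤ 0
  (-1)(0) + (-3)(1) = -3 ≤ 0
and d ≥ 0, so (0, 2) + t·d stays feasible for every t ≥ 0. Along this ray z = 7x + 3y changes by 3 per unit t, so z → +∞.

The LP is unbounded; z can be made arbitrarily large.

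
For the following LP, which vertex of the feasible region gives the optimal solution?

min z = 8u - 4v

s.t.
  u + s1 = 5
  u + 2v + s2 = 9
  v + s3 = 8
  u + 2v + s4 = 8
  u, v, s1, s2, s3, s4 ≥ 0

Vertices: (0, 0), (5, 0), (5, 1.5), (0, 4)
(0, 4) with z = -16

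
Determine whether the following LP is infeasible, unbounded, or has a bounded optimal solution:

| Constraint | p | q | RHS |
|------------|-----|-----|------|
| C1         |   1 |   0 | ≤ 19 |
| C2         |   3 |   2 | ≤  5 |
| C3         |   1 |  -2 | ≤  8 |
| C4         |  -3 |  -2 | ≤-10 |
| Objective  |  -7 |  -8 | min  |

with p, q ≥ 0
C2 requires 3p + 2q ≤ 5, while C4 (-3p - 2q ≤ -10) is equivalent to 3p + 2q ≥ 10. Together they would need 10 ≤ 3p + 2q ≤ 5, which is impossible since 10 > 5. No point satisfies all constraints.

Infeasible — the constraint set is empty.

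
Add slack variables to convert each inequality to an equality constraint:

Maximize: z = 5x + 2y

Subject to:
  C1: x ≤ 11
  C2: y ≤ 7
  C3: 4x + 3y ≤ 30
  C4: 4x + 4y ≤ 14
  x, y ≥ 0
max z = 5x + 2y

s.t.
  x + s1 = 11
  y + s2 = 7
  4x + 3y + s3 = 30
  4x + 4y + s4 = 14
  x, y, s1, s2, s3, s4 ≥ 0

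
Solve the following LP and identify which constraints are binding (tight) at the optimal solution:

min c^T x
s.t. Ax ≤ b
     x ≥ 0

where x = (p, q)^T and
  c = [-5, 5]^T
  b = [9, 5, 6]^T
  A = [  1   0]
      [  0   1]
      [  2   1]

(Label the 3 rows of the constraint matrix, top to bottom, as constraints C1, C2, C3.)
Optimal: p = 3, q = 0
Slack at optimum:
  C1: slack = 6
  C2: slack = 5
  C3: slack = 0 (binding)
  p ≥ 0: p = 3
  q ≥ 0: q = 0 (binding)
Binding constraints: C3, q ≥ 0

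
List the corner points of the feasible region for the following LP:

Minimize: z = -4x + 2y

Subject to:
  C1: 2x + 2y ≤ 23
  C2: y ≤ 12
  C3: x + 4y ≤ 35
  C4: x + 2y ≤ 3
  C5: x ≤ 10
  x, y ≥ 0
Each vertex is the intersection of two constraint boundaries that also satisfies all remaining constraints:
  x = 0 and y = 0 → (0, 0)
  x + 2y = 3 and y = 0 → (3, 0)
  x + 2y = 3 and x = 0 → (0, 1.5)

Vertices: (0, 0), (3, 0), (0, 1.5)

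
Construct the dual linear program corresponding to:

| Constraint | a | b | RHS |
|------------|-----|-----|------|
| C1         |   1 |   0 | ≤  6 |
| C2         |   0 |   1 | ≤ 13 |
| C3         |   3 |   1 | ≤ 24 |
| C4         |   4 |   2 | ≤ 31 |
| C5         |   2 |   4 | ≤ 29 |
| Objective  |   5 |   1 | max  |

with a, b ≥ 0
Minimize: z = 6y1 + 13y2 + 24y3 + 31y4 + 29y5

Subject to:
  C1: -y1 - 3y3 - 4y4 - 2y5 ≤ -5
  C2: -y2 - y3 - 2y4 - 4y5 ≤ -1
  y1, y2, y3, y4, y5 ≥ 0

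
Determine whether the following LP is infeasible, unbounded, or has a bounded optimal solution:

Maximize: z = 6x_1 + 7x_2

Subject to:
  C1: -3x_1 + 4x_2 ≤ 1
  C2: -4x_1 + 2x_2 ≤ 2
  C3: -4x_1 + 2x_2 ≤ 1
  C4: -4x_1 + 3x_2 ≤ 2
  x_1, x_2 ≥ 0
Feasible point: (0, 0) satisfies every constraint, so the LP is feasible.
Direction d = (1, 0): for each constraint row a, a·d ≤ 0 —
  (-3)(1) + (4)(0) = -3 ≤ 0
  (-4)(1) + (2)(0) = -4 ≤ 0
  (-4)(1) + (2)(0) = -4 ≤ 0
  (-4)(1) + (3)(0) = -4 ≤ 0
and d ≥ 0, so (0, 0) + t·d stays feasible for every t ≥ 0. Along this ray z = 6x_1 + 7x_2 changes by 6 per unit t, so z → +∞.

Unbounded — the objective can increase without bound over the feasible region.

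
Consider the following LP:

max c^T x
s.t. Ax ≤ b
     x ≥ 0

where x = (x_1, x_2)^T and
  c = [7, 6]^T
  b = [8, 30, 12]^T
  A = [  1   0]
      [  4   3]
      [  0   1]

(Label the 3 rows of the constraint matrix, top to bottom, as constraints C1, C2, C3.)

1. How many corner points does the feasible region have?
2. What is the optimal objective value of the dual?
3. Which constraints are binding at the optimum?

1. 3
2. 60 (by strong duality, equal to the primal optimum)
3. C2, x_1 ≥ 0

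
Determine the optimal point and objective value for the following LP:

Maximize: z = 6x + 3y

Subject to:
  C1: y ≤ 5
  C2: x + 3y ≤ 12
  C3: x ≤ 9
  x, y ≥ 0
Each vertex is the intersection of two constraint boundaries that also satisfies all remaining constraints:
  x = 0 and y = 0 → (0, 0)
  x = 9 and y = 0 → (9, 0)
  x + 3y = 12 and x = 9 → (9, 1)
  x + 3y = 12 and x = 0 → (0, 4)

Evaluating z = 6x + 3y at each vertex:
  (0, 0): z = 0
  (9, 0): z = 54
  (9, 1): z = 57
  (0, 4): z = 12

The maximum is at (9, 1) with z = 57.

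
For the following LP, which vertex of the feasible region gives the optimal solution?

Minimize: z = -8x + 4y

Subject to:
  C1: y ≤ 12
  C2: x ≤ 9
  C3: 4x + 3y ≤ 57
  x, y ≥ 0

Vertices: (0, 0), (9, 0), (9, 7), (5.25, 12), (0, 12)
Evaluating z = -8x + 4y at each vertex:
  (0, 0): z = 0
  (9, 0): z = -72
  (9, 7): z = -44
  (5.25, 12): z = 6
  (0, 12): z = 48

The smallest value is z = -72, attained at (9, 0).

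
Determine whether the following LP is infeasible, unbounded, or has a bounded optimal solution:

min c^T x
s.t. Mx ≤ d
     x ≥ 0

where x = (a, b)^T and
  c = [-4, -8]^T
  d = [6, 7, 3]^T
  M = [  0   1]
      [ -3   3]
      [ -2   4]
Feasible point: (0, 0) satisfies every constraint, so the LP is feasible.
Direction d = (1, 0): for each constraint row a, a·d ≤ 0 —
  (0)(1) + (1)(0) = 0 ≤ 0
  (-3)(1) + (3)(0) = -3 ≤ 0
  (-2)(1) + (4)(0) = -2 ≤ 0
and d ≥ 0, so (0, 0) + t·d stays feasible for every t ≥ 0. Along this ray z = -4a - 8b changes by -4 per unit t, so z → −∞.

The LP is unbounded; z can be made arbitrarily small.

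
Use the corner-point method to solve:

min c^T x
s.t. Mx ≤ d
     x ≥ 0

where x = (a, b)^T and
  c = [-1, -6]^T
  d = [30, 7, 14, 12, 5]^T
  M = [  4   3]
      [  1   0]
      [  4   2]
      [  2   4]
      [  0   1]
Each vertex is the intersection of two constraint boundaries that also satisfies all remaining constraints:
  a = 0 and b = 0 → (0, 0)
  4a + 2b = 14 and b = 0 → (3.5, 0)
  4a + 2b = 14 and 2a + 4b = 12 → (2.667, 1.667)
  2a + 4b = 12 and a = 0 → (0, 3)

Evaluating z = -a - 6b at each vertex:
  (0, 0): z = 0
  (3.5, 0): z = -3.5
  (2.667, 1.667): z = -12.67
  (0, 3): z = -18

The minimum is at (0, 3) with z = -18.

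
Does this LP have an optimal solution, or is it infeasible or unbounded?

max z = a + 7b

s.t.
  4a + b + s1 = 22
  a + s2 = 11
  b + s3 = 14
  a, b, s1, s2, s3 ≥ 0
The point (2, 14) satisfies every constraint, so the LP is feasible; the constraints give a ≤ 11 and b ≤ 14, which with a, b ≥ 0 keep the feasible region inside a bounded box. A feasible, bounded LP attains a finite optimum at a vertex.

The LP has an optimal solution: (2, 14) with z = 100.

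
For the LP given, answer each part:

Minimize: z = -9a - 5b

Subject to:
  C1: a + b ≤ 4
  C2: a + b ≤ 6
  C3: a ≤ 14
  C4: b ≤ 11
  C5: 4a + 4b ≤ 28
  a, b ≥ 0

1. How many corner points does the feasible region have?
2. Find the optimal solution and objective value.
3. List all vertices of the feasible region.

1. 3
2. a = 4, b = 0, z = -36
3. (0, 0), (4, 0), (0, 4)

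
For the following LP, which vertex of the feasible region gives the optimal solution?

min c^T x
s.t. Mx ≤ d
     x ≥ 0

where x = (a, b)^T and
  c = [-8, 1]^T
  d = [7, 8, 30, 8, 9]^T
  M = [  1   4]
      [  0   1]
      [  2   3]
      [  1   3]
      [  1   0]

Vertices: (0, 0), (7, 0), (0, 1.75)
Evaluating z = -8a + b at each vertex:
  (0, 0): z = 0
  (7, 0): z = -56
  (0, 1.75): z = 1.75

The smallest value is z = -56, attained at (7, 0).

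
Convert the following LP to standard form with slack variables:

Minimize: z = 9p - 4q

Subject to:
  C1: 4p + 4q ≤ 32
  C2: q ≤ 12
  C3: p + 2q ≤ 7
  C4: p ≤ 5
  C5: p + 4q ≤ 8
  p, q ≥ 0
min z = 9p - 4q

s.t.
  4p + 4q + s1 = 32
  q + s2 = 12
  p + 2q + s3 = 7
  p + s4 = 5
  p + 4q + s5 = 8
  p, q, s1, s2, s3, s4, s5 ≥ 0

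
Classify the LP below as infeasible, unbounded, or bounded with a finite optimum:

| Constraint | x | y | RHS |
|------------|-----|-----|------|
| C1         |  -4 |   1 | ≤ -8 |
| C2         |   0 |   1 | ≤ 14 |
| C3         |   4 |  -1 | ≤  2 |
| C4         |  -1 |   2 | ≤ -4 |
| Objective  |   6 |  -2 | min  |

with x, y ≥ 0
C3 requires 4x - y ≤ 2, while C1 (-4x + y ≤ -8) is equivalent to 4x - y ≥ 8. Together they would need 8 ≤ 4x - y ≤ 2, which is impossible since 8 > 2. No point satisfies all constraints.

Infeasible: no point satisfies all constraints simultaneously.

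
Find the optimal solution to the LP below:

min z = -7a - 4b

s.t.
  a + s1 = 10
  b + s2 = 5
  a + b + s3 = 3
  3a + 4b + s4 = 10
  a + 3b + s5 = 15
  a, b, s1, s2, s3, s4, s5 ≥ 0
a = 3, b = 0, z = -21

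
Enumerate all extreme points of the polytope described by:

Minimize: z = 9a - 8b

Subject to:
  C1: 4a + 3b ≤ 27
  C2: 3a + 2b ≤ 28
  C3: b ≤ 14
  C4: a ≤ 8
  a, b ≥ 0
Each vertex is the intersection of two constraint boundaries that also satisfies all remaining constraints:
  a = 0 and b = 0 → (0, 0)
  4a + 3b = 27 and b = 0 → (6.75, 0)
  4a + 3b = 27 and a = 0 → (0, 9)

Vertices: (0, 0), (6.75, 0), (0, 9)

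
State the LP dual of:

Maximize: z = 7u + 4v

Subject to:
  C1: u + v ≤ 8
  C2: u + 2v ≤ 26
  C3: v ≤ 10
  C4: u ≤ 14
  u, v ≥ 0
Minimize: z = 8y1 + 26y2 + 10y3 + 14y4

Subject to:
  C1: -y1 - y2 - y4 ≤ -7
  C2: -y1 - 2y2 - y3 ≤ -4
  y1, y2, y3, y4 ≥ 0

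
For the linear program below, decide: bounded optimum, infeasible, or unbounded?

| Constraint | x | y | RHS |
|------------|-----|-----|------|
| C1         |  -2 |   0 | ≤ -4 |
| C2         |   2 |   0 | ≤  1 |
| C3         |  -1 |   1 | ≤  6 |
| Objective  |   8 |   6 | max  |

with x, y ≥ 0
C2 requires 2x ≤ 1, while C1 (-2x ≤ -4) is equivalent to 2x ≥ 4. Together they would need 4 ≤ 2x ≤ 1, which is impossible since 4 > 1. No point satisfies all constraints.

The feasible region is empty; the LP is infeasible.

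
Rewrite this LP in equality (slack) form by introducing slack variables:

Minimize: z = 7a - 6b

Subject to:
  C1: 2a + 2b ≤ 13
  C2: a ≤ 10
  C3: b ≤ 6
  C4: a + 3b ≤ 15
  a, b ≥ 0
min z = 7a - 6b

s.t.
  2a + 2b + s1 = 13
  a + s2 = 10
  b + s3 = 6
  a + 3b + s4 = 15
  a, b, s1, s2, s3, s4 ≥ 0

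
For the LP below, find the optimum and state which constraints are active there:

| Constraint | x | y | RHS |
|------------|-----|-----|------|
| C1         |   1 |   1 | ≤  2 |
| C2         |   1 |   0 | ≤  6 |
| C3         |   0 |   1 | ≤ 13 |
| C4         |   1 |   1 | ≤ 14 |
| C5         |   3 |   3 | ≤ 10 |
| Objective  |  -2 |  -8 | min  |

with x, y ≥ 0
Optimal: x = 0, y = 2
Binding: C1, x ≥ 0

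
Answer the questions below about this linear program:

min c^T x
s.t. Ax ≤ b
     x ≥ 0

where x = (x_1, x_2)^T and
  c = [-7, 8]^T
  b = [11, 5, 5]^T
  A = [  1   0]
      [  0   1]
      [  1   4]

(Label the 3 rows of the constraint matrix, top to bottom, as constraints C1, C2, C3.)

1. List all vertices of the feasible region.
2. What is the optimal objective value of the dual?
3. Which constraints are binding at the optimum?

1. (0, 0), (5, 0), (0, 1.25)
2. -35 (by strong duality, equal to the primal optimum)
3. C3, x_2 ≥ 0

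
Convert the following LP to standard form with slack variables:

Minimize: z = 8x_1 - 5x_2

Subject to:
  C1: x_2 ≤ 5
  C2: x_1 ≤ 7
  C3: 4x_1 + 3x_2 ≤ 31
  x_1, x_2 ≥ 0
min z = 8x_1 - 5x_2

s.t.
  x_2 + s1 = 5
  x_1 + s2 = 7
  4x_1 + 3x_2 + s3 = 31
  x_1, x_2, s1, s2, s3 ≥ 0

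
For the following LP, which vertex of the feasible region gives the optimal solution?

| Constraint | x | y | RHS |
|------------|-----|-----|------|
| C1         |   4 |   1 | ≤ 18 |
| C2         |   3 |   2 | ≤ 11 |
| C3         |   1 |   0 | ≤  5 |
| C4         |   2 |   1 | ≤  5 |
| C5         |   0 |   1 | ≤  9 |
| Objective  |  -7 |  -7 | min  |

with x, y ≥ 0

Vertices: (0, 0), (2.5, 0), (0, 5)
(0, 5) with z = -35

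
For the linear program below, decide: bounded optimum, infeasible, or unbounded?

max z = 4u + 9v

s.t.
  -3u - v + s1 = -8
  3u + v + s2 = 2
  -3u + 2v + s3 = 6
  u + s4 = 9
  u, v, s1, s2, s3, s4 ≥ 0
The row 3u + v + s2 = 2 with s2 ≥ 0 requires 3u + v ≤ 2, while the row -3u - v + s1 = -8 with s1 ≥ 0 is equivalent to 3u + v ≥ 8. Together they would need 8 ≤ 3u + v ≤ 2, which is impossible since 8 > 2. No point satisfies all constraints.

Infeasible: no point satisfies all constraints simultaneously.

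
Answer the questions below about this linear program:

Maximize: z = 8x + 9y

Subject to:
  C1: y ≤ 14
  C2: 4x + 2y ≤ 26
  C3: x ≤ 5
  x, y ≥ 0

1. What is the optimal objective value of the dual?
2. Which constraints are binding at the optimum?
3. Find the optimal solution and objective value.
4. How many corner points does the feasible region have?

1. 117 (by strong duality, equal to the primal optimum)
2. C2, x ≥ 0
3. x = 0, y = 13, z = 117
4. 4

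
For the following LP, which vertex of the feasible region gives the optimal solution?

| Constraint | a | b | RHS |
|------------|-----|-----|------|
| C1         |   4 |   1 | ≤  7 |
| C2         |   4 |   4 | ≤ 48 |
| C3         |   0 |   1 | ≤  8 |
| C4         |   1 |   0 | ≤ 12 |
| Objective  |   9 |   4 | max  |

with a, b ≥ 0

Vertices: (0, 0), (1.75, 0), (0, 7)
(0, 7) with z = 28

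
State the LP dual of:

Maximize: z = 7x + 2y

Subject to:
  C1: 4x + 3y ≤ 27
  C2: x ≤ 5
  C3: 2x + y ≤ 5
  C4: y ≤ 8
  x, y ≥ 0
Minimize: z = 27y1 + 5y2 + 5y3 + 8y4

Subject to:
  C1: -4y1 - y2 - 2y3 ≤ -7
  C2: -3y1 - y3 - y4 ≤ -2
  y1, y2, y3, y4 ≥ 0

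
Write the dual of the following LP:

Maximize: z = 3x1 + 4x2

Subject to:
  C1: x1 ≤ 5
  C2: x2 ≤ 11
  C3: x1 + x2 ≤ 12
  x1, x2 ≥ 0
Minimize: z = 5y1 + 11y2 + 12y3

Subject to:
  C1: -y1 - y3 ≤ -3
  C2: -y2 - y3 ≤ -4
  y1, y2, y3 ≥ 0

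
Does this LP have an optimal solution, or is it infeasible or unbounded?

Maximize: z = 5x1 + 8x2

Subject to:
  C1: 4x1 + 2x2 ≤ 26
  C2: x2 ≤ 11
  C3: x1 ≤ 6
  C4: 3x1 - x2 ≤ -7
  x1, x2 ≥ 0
The point (1, 11) satisfies every constraint, so the LP is feasible; the constraints give x1 ≤ 6 and x2 ≤ 11, which with x1, x2 ≥ 0 keep the feasible region inside a bounded box. A feasible, bounded LP attains a finite optimum at a vertex.

The LP has an optimal solution: (1, 11) with z = 93.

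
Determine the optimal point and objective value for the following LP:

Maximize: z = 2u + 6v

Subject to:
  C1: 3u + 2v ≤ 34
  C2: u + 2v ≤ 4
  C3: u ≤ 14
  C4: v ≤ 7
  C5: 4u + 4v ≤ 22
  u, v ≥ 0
Each vertex is the intersection of two constraint boundaries that also satisfies all remaining constraints:
  u = 0 and v = 0 → (0, 0)
  u + 2v = 4 and v = 0 → (4, 0)
  u + 2v = 4 and u = 0 → (0, 2)

Evaluating z = 2u + 6v at each vertex:
  (0, 0): z = 0
  (4, 0): z = 8
  (0, 2): z = 12

The maximum is at (0, 2) with z = 12.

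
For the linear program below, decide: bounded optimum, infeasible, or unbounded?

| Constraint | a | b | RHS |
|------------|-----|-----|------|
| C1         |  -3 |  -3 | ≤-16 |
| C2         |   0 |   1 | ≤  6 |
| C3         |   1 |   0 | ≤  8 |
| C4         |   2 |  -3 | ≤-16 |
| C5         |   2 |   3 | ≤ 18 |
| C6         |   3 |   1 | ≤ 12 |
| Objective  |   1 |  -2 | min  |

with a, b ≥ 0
The point (0, 6) satisfies every constraint, so the LP is feasible; the constraints give a ≤ 8 and b ≤ 6, which with a, b ≥ 0 keep the feasible region inside a bounded box. A feasible, bounded LP attains a finite optimum at a vertex.

Evaluating z = a - 2b at each vertex:
  (0, 5.333): z = -10.67
  (0.5, 5.667): z = -10.83
  (0, 6): z = -12

Feasible with finite optimum z* = -12 at (0, 6).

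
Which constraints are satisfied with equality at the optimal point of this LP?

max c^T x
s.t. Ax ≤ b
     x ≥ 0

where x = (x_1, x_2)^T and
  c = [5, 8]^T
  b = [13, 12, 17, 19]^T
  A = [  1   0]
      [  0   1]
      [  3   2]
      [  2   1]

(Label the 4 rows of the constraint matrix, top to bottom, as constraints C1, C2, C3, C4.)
Optimal: x_1 = 0, x_2 = 8.5
Slack at optimum:
  C1: slack = 13
  C2: slack = 3.5
  C3: slack = 0 (binding)
  C4: slack = 10.5
  x_1 ≥ 0: x_1 = 0 (binding)
  x_2 ≥ 0: x_2 = 8.5
Binding constraints: C3, x_1 ≥ 0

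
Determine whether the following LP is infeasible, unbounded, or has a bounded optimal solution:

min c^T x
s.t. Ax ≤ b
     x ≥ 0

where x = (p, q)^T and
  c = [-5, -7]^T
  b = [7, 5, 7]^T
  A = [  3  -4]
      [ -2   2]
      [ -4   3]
Feasible point: (0, 0) satisfies every constraint, so the LP is feasible.
Direction d = (1, 1): for each constraint row a, a·d ≤ 0 —
  (3)(1) + (-4)(1) = -1 ≤ 0
  (-2)(1) + (2)(1) = 0 ≤ 0
  (-4)(1) + (3)(1) = -1 ≤ 0
and d ≥ 0, so (0, 0) + t·d stays feasible for every t ≥ 0. Along this ray z = -5p - 7q changes by -12 per unit t, so z → −∞.

The LP is unbounded; z can be made arbitrarily small.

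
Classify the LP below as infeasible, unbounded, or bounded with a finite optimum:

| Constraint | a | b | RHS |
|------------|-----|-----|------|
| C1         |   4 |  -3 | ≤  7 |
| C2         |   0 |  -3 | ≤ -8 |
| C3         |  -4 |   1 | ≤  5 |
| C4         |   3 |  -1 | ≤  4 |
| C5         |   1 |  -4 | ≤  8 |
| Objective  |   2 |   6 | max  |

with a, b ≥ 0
Feasible point: (0, 3) satisfies every constraint, so the LP is feasible.
Direction d = (1, 4): for each constraint row a, a·d ≤ 0 —
  (4)(1) + (-3)(4) = -8 ≤ 0
  (0)(1) + (-3)(4) = -12 ≤ 0
  (-4)(1) + (1)(4) = 0 ≤ 0
  (3)(1) + (-1)(4) = -1 ≤ 0
  (1)(1) + (-4)(4) = -15 ≤ 0
and d ≥ 0, so (0, 3) + t·d stays feasible for every t ≥ 0. Along this ray z = 2a + 6b changes by 26 per unit t, so z → +∞.

Unbounded — the objective can increase without bound over the feasible region.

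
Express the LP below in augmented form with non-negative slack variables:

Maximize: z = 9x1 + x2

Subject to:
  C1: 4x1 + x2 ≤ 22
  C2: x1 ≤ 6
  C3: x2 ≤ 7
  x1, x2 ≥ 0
max z = 9x1 + x2

s.t.
  4x1 + x2 + s1 = 22
  x1 + s2 = 6
  x2 + s3 = 7
  x1, x2, s1, s2, s3 ≥ 0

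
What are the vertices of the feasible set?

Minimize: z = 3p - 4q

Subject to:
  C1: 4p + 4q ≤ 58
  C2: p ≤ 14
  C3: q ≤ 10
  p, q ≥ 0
Each vertex is the intersection of two constraint boundaries that also satisfies all remaining constraints:
  p = 0 and q = 0 → (0, 0)
  p = 14 and q = 0 → (14, 0)
  4p + 4q = 58 and p = 14 → (14, 0.5)
  4p + 4q = 58 and q = 10 → (4.5, 10)
  q = 10 and p = 0 → (0, 10)

Vertices: (0, 0), (14, 0), (14, 0.5), (4.5, 10), (0, 10)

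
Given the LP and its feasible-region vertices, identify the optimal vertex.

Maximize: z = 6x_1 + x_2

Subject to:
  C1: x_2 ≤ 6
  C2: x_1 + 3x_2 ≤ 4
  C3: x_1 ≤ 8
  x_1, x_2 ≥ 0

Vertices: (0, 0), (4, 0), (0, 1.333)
Evaluating z = 6x_1 + x_2 at each vertex:
  (0, 0): z = 0
  (4, 0): z = 24
  (0, 1.333): z = 1.333

The largest value is z = 24, attained at (4, 0).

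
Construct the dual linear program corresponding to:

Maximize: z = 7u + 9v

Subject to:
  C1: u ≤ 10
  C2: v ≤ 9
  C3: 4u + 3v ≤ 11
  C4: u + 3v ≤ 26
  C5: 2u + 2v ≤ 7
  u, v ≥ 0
Minimize: z = 10y1 + 9y2 + 11y3 + 26y4 + 7y5

Subject to:
  C1: -y1 - 4y3 - y4 - 2y5 ≤ -7
  C2: -y2 - 3y3 - 3y4 - 2y5 ≤ -9
  y1, y2, y3, y4, y5 ≥ 0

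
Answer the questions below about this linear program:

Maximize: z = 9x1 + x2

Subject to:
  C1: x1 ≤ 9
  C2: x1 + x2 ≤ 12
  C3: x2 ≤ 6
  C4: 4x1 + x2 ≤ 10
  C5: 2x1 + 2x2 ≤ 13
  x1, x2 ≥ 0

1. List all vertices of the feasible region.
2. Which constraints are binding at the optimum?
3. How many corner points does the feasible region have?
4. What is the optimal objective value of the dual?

1. (0, 0), (2.5, 0), (1.167, 5.333), (0.5, 6), (0, 6)
2. C4, x2 ≥ 0
3. 5
4. 22.5 (by strong duality, equal to the primal optimum)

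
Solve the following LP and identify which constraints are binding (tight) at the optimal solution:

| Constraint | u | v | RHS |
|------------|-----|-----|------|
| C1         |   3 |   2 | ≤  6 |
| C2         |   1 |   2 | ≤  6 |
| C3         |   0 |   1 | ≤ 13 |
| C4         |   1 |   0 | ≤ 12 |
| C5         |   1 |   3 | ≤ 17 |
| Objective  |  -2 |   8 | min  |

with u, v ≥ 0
Optimal: u = 2, v = 0
Binding: C1, v ≥ 0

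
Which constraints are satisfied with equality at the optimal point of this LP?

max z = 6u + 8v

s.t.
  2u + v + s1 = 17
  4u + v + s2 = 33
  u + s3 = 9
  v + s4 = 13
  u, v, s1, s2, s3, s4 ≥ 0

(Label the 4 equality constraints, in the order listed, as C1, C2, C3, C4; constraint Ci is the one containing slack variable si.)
Optimal: u = 2, v = 13
Slack at optimum:
  C1: slack = 0 (binding)
  C2: slack = 12
  C3: slack = 7
  C4: slack = 0 (binding)
  u ≥ 0: u = 2
  v ≥ 0: v = 13
Binding constraints: C1, C4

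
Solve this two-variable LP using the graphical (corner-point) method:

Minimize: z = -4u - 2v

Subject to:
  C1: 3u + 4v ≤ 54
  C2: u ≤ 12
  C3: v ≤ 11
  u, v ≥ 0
Each vertex is the intersection of two constraint boundaries that also satisfies all remaining constraints:
  u = 0 and v = 0 → (0, 0)
  u = 12 and v = 0 → (12, 0)
  3u + 4v = 54 and u = 12 → (12, 4.5)
  3u + 4v = 54 and v = 11 → (3.333, 11)
  v = 11 and u = 0 → (0, 11)

Evaluating z = -4u - 2v at each vertex:
  (0, 0): z = 0
  (12, 0): z = -48
  (12, 4.5): z = -57
  (3.333, 11): z = -35.33
  (0, 11): z = -22

The minimum is at (12, 4.5) with z = -57.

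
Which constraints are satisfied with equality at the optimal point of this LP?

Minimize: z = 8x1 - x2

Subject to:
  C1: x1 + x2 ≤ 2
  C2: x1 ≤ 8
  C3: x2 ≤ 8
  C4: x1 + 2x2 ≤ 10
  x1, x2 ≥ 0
Optimal: x1 = 0, x2 = 2
Slack at optimum:
  C1: slack = 0 (binding)
  C2: slack = 8
  C3: slack = 6
  C4: slack = 6
  x1 ≥ 0: x1 = 0 (binding)
  x2 ≥ 0: x2 = 2
Binding constraints: C1, x1 ≥ 0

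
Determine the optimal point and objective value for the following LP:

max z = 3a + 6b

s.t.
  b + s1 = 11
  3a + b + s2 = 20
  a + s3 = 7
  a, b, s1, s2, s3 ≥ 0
Each vertex is the intersection of two constraint boundaries that also satisfies all remaining constraints:
  a = 0 and b = 0 → (0, 0)
  3a + b = 20 and b = 0 → (6.667, 0)
  b = 11 and 3a + b = 20 → (3, 11)
  b = 11 and a = 0 → (0, 11)

Evaluating z = 3a + 6b at each vertex:
  (0, 0): z = 0
  (6.667, 0): z = 20
  (3, 11): z = 75
  (0, 11): z = 66

The maximum is at (3, 11) with z = 75.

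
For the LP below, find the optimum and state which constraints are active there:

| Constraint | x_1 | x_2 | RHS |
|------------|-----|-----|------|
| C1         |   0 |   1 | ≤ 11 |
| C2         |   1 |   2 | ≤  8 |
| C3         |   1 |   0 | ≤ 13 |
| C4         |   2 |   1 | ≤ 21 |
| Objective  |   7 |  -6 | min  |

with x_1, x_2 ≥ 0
Optimal: x_1 = 0, x_2 = 4
Binding: C2, x_1 ≥ 0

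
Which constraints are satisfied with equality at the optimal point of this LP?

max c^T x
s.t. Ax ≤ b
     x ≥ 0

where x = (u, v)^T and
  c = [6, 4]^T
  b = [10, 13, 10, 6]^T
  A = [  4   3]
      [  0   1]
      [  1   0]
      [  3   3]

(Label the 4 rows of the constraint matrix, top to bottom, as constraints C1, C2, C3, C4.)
Optimal: u = 2, v = 0
Slack at optimum:
  C1: slack = 2
  C2: slack = 13
  C3: slack = 8
  C4: slack = 0 (binding)
  u ≥ 0: u = 2
  v ≥ 0: v = 0 (binding)
Binding constraints: C4, v ≥ 0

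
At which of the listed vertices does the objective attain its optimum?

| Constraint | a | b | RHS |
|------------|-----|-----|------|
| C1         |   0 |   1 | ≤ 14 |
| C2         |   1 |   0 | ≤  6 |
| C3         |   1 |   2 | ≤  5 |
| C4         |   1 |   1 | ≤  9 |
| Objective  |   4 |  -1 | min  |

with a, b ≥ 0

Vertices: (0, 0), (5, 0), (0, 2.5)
Evaluating z = 4a - b at each vertex:
  (0, 0): z = 0
  (5, 0): z = 20
  (0, 2.5): z = -2.5

The smallest value is z = -2.5, attained at (0, 2.5).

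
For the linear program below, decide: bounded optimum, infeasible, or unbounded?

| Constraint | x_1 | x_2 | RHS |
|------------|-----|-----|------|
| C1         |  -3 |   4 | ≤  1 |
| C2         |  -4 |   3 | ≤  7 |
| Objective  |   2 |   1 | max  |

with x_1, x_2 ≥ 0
Feasible point: (0, 0) satisfies every constraint, so the LP is feasible.
Direction d = (1, 0): for each constraint row a, a·d ≤ 0 —
  (-3)(1) + (4)(0) = -3 ≤ 0
  (-4)(1) + (3)(0) = -4 ≤ 0
and d ≥ 0, so (0, 0) + t·d stays feasible for every t ≥ 0. Along this ray z = 2x_1 + x_2 changes by 2 per unit t, so z → +∞.

The LP is unbounded; z can be made arbitrarily large.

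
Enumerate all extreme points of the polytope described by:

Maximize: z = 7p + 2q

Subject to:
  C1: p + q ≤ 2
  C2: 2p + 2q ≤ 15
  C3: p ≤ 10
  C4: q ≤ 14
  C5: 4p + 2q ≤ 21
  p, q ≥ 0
Each vertex is the intersection of two constraint boundaries that also satisfies all remaining constraints:
  p = 0 and q = 0 → (0, 0)
  p + q = 2 and q = 0 → (2, 0)
  p + q = 2 and p = 0 → (0, 2)

Vertices: (0, 0), (2, 0), (0, 2)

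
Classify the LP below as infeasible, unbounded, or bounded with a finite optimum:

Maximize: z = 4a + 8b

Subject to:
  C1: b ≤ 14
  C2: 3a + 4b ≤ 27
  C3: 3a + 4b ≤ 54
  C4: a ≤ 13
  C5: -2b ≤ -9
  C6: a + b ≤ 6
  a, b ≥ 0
The point (0, 6) satisfies every constraint, so the LP is feasible; the constraints give a ≤ 13 and b ≤ 14, which with a, b ≥ 0 keep the feasible region inside a bounded box. A feasible, bounded LP attains a finite optimum at a vertex.

Evaluating z = 4a + 8b at each vertex:
  (0, 4.5): z = 36
  (1.5, 4.5): z = 42
  (0, 6): z = 48

Bounded optimum: z* = 48 at (0, 6).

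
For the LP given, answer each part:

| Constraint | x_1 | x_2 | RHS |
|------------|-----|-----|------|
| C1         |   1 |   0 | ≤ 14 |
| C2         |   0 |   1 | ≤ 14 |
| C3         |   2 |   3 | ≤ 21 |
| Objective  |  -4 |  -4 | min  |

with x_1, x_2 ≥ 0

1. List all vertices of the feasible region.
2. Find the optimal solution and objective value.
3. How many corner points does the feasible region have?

1. (0, 0), (10.5, 0), (0, 7)
2. x_1 = 10.5, x_2 = 0, z = -42
3. 3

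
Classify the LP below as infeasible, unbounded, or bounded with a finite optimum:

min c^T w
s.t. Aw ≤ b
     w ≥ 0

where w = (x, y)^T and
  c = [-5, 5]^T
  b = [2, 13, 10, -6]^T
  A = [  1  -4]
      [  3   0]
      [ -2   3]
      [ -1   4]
One constraint requires x - 4y ≤ 2, while the constraint -x + 4y ≤ -6 is equivalent to x - 4y ≥ 6. Together they would need 6 ≤ x - 4y ≤ 2, which is impossible since 6 > 2. No point satisfies all constraints.

Infeasible: no point satisfies all constraints simultaneously.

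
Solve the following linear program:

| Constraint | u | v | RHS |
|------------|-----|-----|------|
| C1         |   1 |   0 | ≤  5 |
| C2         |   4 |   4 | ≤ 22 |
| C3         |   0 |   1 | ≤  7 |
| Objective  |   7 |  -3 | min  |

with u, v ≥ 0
Each vertex is the intersection of two constraint boundaries that also satisfies all remaining constraints:
  u = 0 and v = 0 → (0, 0)
  u = 5 and v = 0 → (5, 0)
  u = 5 and 4u + 4v = 22 → (5, 0.5)
  4u + 4v = 22 and u = 0 → (0, 5.5)

Evaluating z = 7u - 3v at each vertex:
  (0, 0): z = 0
  (5, 0): z = 35
  (5, 0.5): z = 33.5
  (0, 5.5): z = -16.5

The minimum is at (0, 5.5) with z = -16.5.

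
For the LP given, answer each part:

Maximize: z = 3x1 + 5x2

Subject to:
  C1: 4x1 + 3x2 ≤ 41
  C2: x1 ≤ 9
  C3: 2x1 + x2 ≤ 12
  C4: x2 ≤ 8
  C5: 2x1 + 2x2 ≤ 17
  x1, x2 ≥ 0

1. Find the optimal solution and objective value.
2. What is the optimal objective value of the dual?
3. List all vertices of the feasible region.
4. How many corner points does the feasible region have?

1. x1 = 0.5, x2 = 8, z = 41.5
2. 41.5 (by strong duality, equal to the primal optimum)
3. (0, 0), (6, 0), (3.5, 5), (0.5, 8), (0, 8)
4. 5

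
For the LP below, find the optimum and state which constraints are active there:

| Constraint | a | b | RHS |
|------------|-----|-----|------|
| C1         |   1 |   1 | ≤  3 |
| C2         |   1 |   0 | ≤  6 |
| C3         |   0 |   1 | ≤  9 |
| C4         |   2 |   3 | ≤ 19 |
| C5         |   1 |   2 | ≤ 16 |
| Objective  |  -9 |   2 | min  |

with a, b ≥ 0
Optimal: a = 3, b = 0
Slack at optimum:
  C1: slack = 0 (binding)
  C2: slack = 3
  C3: slack = 9
  C4: slack = 13
  C5: slack = 13
  a ≥ 0: a = 3
  b ≥ 0: b = 0 (binding)
Binding constraints: C1, b ≥ 0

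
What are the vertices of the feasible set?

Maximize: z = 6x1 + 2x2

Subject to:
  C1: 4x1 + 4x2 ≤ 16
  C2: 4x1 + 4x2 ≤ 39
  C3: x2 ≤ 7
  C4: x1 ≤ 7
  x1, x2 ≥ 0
Each vertex is the intersection of two constraint boundaries that also satisfies all remaining constraints:
  x1 = 0 and x2 = 0 → (0, 0)
  4x1 + 4x2 = 16 and x2 = 0 → (4, 0)
  4x1 + 4x2 = 16 and x1 = 0 → (0, 4)

Vertices: (0, 0), (4, 0), (0, 4)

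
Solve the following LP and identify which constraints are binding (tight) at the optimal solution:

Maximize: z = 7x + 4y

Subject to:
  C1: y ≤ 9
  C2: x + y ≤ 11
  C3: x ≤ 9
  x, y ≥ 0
Optimal: x = 9, y = 2
Slack at optimum:
  C1: slack = 7
  C2: slack = 0 (binding)
  C3: slack = 0 (binding)
  x ≥ 0: x = 9
  y ≥ 0: y = 2
Binding constraints: C2, C3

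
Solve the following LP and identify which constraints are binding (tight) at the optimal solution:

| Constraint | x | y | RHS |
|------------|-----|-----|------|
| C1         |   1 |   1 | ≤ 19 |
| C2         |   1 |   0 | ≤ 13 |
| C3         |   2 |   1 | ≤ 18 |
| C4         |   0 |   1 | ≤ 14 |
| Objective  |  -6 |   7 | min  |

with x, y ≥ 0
Optimal: x = 9, y = 0
Slack at optimum:
  C1: slack = 10
  C2: slack = 4
  C3: slack = 0 (binding)
  C4: slack = 14
  x ≥ 0: x = 9
  y ≥ 0: y = 0 (binding)
Binding constraints: C3, y ≥ 0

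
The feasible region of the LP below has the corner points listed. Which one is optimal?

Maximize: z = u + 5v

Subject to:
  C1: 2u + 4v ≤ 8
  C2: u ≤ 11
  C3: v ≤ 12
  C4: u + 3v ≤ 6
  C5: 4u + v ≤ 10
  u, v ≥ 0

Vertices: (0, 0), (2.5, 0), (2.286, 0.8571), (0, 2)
Evaluating z = u + 5v at each vertex:
  (0, 0): z = 0
  (2.5, 0): z = 2.5
  (2.286, 0.8571): z = 6.571
  (0, 2): z = 10

The largest value is z = 10, attained at (0, 2).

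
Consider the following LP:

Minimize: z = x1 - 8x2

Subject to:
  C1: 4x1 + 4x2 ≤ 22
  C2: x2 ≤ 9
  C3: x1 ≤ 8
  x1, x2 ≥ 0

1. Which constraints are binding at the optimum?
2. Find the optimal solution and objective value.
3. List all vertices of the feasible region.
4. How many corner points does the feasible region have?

1. C1, x1 ≥ 0
2. x1 = 0, x2 = 5.5, z = -44
3. (0, 0), (5.5, 0), (0, 5.5)
4. 3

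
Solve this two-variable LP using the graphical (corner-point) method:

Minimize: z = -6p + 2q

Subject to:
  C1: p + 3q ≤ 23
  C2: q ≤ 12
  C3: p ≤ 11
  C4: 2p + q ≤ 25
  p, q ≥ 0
p = 11, q = 0, z = -66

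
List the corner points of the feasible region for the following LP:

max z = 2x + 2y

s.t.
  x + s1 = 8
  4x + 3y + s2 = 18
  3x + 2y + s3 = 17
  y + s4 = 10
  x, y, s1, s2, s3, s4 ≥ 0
Each vertex is the intersection of two constraint boundaries that also satisfies all remaining constraints:
  x = 0 and y = 0 → (0, 0)
  4x + 3y = 18 and y = 0 → (4.5, 0)
  4x + 3y = 18 and x = 0 → (0, 6)

Vertices: (0, 0), (4.5, 0), (0, 6)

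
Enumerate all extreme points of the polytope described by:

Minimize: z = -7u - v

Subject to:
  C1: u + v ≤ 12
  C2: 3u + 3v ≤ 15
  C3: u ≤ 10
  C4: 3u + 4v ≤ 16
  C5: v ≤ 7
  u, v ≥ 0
Each vertex is the intersection of two constraint boundaries that also satisfies all remaining constraints:
  u = 0 and v = 0 → (0, 0)
  3u + 3v = 15 and v = 0 → (5, 0)
  3u + 3v = 15 and 3u + 4v = 16 → (4, 1)
  3u + 4v = 16 and u = 0 → (0, 4)

Vertices: (0, 0), (5, 0), (4, 1), (0, 4)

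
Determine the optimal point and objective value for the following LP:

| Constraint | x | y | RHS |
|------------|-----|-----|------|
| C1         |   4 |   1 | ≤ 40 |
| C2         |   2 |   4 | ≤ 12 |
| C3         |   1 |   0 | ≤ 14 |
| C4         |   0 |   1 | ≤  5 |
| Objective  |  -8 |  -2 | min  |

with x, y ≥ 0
x = 6, y = 0, z = -48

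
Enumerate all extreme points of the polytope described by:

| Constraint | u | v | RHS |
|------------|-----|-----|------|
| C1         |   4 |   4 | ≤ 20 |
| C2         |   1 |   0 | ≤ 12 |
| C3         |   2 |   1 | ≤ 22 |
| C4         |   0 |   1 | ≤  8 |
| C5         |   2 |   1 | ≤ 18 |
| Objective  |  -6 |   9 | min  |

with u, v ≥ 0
Each vertex is the intersection of two constraint boundaries that also satisfies all remaining constraints:
  u = 0 and v = 0 → (0, 0)
  4u + 4v = 20 and v = 0 → (5, 0)
  4u + 4v = 20 and u = 0 → (0, 5)

Vertices: (0, 0), (5, 0), (0, 5)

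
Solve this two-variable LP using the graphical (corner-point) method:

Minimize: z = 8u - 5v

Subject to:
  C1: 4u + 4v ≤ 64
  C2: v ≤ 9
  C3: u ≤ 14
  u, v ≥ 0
u = 0, v = 9, z = -45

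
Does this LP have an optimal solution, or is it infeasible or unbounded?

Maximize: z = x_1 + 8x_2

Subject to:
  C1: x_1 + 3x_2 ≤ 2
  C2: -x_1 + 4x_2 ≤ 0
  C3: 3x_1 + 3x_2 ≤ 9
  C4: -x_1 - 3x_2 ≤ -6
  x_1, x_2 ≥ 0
C1 requires x_1 + 3x_2 ≤ 2, while C4 (-x_1 - 3x_2 ≤ -6) is equivalent to x_1 + 3x_2 ≥ 6. Together they would need 6 ≤ x_1 + 3x_2 ≤ 2, which is impossible since 6 > 2. No point satisfies all constraints.

The feasible region is empty; the LP is infeasible.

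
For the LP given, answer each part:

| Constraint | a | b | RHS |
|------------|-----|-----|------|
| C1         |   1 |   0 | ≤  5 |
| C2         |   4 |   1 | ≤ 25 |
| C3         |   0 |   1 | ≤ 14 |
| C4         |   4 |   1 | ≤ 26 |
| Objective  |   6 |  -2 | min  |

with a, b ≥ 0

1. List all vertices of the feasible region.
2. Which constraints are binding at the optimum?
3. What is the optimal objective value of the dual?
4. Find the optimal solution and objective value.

1. (0, 0), (5, 0), (5, 5), (2.75, 14), (0, 14)
2. C3, a ≥ 0
3. -28 (by strong duality, equal to the primal optimum)
4. a = 0, b = 14, z = -28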